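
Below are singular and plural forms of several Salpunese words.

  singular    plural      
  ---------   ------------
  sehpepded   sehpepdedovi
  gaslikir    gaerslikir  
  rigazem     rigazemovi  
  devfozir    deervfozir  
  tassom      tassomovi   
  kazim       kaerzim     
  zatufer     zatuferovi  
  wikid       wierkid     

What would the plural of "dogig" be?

wikid and sehpepded both end in -d yet inflect differently (wierkid, sehpepdedovi), so the final letter is not what conditions the rule; the last vowel is.
"dogig" has last vowel 'i'. The stems whose last vowel is 'i' (wikid → wierkid, kazim → kaerzim, devfozir → deervfozir) insert -er- after the first vowel.
The other pattern: stems whose last vowel is 'e' or 'o' add -ovi.
So dogig → doergig.

doergig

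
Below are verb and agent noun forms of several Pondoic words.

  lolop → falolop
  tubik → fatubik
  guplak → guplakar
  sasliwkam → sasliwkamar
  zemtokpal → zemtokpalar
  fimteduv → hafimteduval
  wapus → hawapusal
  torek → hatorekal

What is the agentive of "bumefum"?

"bumefum" has last vowel 'u'. The stems whose last vowel is 'u' (fimteduv → hafimteduval, wapus → hawapusal) add ha- … -al around the stem.
The other patterns: stems whose last vowel is 'i' or 'o' add the prefix fa-; stems whose last vowel is 'a' add -ar.
So bumefum → habumefumal.

habumefumal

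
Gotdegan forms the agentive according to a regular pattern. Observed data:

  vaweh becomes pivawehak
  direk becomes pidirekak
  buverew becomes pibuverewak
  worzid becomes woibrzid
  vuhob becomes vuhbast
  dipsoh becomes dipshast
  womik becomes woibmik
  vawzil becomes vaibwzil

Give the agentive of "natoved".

womik and direk both end in -k yet inflect differently (woibmik, pidirekak), so the final letter is not what conditions the rule; the last vowel is.
"natoved" has last vowel 'e'. The stems whose last vowel is 'e' (buverew → pibuverewak, direk → pidirekak, vaweh → pivawehak) add pi- … -ak around the stem.
So natoved → pinatovedak.

pinatovedak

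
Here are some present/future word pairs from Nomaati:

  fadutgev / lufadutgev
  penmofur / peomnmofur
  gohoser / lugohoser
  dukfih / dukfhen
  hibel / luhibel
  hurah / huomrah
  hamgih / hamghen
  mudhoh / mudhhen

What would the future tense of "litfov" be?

penmofur and gohoser both end in -r yet inflect differently (peomnmofur, lugohoser), so the final letter is not what conditions the rule; the last vowel is.
"litfov" has last vowel 'o'. The one such stem in the data (mudhoh → mudhhen) deletes the last vowel and adds -en (as do dukfih, hamgih), so the same rule applies.
The other patterns: stems whose last vowel is 'a' or 'u' insert -om- after the first vowel; stems whose last vowel is 'e' add the prefix lu-.
So litfov → litfven.

litfven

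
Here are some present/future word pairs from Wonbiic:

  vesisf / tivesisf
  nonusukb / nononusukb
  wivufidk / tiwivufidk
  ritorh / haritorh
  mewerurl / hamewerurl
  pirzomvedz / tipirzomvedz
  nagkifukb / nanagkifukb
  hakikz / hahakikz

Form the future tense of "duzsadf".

"duzsadf" has second-to-last letter 'd'. The stems whose second-to-last letter is 'd' (wivufidk → tiwivufidk, pirzomvedz → tipirzomvedz) add the prefix ti-.
The other patterns: stems whose second-to-last letter is 'r' add the prefix ha-; stems whose second-to-last letter is 'k' repeat the first consonant+vowel as a prefix.
So duzsadf → tiduzsadf.

tiduzsadf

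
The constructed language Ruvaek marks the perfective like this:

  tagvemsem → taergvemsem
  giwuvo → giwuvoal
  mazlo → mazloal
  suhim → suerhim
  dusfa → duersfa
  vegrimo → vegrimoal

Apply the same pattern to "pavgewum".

paervgewum

"pavgewum" ends in -m. The stems ending in -m (tagvemsem → taergvemsem, suhim → suerhim) insert -er- after the first vowel.
The other pattern: stems ending in -o add -al.
So pavgewum → paervgewum.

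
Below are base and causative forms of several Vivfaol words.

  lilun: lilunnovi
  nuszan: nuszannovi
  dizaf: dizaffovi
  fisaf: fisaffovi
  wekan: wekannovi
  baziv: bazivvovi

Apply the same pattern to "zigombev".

Every pair shown (lilun → lilunnovi, nuszan → nuszannovi, dizaf → dizaffovi, …) follows the same rule: double the final consonant and add -ovi.
So zigombev → zigombevvovi.

zigombevvovi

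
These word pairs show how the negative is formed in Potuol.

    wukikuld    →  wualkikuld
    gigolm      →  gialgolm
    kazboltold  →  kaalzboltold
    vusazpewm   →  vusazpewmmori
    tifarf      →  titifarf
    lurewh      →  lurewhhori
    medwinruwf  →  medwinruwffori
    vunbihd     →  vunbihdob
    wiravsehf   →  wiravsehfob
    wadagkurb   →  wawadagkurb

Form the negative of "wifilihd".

wukikuld and vunbihd both end in -d yet inflect differently (wualkikuld, vunbihdob), so the final letter is not what conditions the rule; the second-to-last letter is.
"wifilihd" has second-to-last letter 'h'. The stems whose second-to-last letter is 'h' (vunbihd → vunbihdob, wiravsehf → wiravsehfob) add -ob.
So wifilihd → wifilihdob.

wifilihdob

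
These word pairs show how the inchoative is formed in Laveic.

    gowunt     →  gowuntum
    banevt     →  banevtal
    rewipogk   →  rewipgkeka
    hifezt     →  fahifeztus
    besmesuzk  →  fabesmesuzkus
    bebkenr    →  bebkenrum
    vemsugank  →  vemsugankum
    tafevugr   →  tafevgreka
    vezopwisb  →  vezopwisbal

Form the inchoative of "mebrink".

rewipogk and besmesuzk both end in -k yet inflect differently (rewipgkeka, fabesmesuzkus), so the final letter is not what conditions the rule; the second-to-last letter is.
"mebrink" has second-to-last letter 'n'. The stems whose second-to-last letter is 'n' (gowunt → gowuntum, vemsugank → vemsugankum, bebkenr → bebkenrum) add -um.
The other patterns: stems whose second-to-last letter is 'g' delete the last vowel and add -eka; stems whose second-to-last letter is 'z' add fa- … -us around the stem; stems whose second-to-last letter is 's' or 'v' add -al.
So mebrink → mebrinkum.

mebrinkum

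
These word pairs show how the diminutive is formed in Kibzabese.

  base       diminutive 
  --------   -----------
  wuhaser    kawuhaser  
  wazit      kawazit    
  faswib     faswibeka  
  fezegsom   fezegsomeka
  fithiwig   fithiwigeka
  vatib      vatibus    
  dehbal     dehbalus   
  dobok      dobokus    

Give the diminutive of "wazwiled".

faswib and vatib both end in -b yet inflect differently (faswibeka, vatibus), so the final letter is not what conditions the rule; the first letter is.
"wazwiled" begins with w-. The stems beginning with w- (wuhaser → kawuhaser, wazit → kawazit) add the prefix ka-.
The other patterns: stems beginning with f- add -eka; stems beginning with d- or v- add -us.
So wazwiled → kawazwiled.

kawazwiled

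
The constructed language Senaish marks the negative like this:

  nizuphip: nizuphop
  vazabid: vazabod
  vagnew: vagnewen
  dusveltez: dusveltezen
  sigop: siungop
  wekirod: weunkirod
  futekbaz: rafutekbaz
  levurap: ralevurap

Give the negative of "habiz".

haboz

nizuphip and sigop both end in -p yet inflect differently (nizuphop, siungop), so the final letter is not what conditions the rule; the last vowel is.
"habiz" has last vowel 'i'. The stems whose last vowel is 'i' (nizuphip → nizuphop, vazabid → vazabod) change the last vowel to 'o'.
The other patterns: stems whose last vowel is 'e' add -en; stems whose last vowel is 'o' insert -un- after the first vowel; stems whose last vowel is 'a' add the prefix ra-.
So habiz → haboz.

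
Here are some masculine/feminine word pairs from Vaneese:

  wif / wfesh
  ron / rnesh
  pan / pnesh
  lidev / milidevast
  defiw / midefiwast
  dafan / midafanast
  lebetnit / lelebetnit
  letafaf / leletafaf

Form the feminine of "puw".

"puw" has 1 vowel. The stems with 1 vowel (wif → wfesh, ron → rnesh, pan → pnesh) delete the last vowel and add -esh.
So puw → pwesh.

pwesh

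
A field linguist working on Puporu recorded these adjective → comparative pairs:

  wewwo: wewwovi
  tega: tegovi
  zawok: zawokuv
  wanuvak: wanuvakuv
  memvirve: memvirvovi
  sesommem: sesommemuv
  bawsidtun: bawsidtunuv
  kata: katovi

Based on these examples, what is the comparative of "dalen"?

wewwo and zawok both have last vowel 'o' yet inflect differently (wewwovi, zawokuv), so the last vowel is not what conditions the rule; whether the stem ends in a vowel or a consonant is.
"dalen" ends in a consonant. The stems ending in a consonant (bawsidtun → bawsidtunuv, zawok → zawokuv, wanuvak → wanuvakuv) add -uv.
So dalen → dalenuv.

dalenuv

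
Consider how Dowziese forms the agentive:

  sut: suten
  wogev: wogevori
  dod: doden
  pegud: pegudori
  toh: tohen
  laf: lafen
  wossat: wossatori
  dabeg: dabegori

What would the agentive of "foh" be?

fohen

sut and wossat both end in -t yet inflect differently (suten, wossatori), so the final letter is not what conditions the rule; the number of vowels is.
"foh" has 1 vowel. The stems with 1 vowel (dod → doden, laf → lafen, sut → suten) add -en.
So foh → fohen.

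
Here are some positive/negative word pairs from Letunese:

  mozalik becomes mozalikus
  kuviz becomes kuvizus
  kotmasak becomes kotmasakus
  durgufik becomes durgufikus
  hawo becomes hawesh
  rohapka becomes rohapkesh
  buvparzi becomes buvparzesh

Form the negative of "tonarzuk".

kotmasak and rohapka both have last vowel 'a' yet inflect differently (kotmasakus, rohapkesh), so the last vowel is not what conditions the rule; whether the stem ends in a vowel or a consonant is.
"tonarzuk" ends in a consonant. The stems ending in a consonant (mozalik → mozalikus, kuviz → kuvizus, kotmasak → kotmasakus) add -us.
So tonarzuk → tonarzukus.

tonarzukus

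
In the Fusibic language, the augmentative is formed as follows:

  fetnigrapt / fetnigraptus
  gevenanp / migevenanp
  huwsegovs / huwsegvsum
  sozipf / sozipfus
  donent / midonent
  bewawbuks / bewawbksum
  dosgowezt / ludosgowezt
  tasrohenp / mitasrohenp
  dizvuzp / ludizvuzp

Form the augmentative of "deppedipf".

"deppedipf" has second-to-last letter 'p'. The stems whose second-to-last letter is 'p' (fetnigrapt → fetnigraptus, sozipf → sozipfus) add -us.
The other patterns: stems whose second-to-last letter is 'n' add the prefix mi-; stems whose second-to-last letter is 'z' add the prefix lu-; stems whose second-to-last letter is 'k' or 'v' delete the last vowel and add -um.
So deppedipf → deppedipfus.

deppedipfus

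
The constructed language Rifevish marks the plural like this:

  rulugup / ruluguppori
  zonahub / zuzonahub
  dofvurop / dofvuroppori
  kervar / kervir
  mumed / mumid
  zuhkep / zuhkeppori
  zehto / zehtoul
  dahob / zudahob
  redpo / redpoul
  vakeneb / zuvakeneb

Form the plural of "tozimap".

tozimappori

"tozimap" ends in -p. The stems ending in -p (dofvurop → dofvuroppori, rulugup → ruluguppori, zuhkep → zuhkeppori) double the final consonant and add -ori.
So tozimap → tozimappori.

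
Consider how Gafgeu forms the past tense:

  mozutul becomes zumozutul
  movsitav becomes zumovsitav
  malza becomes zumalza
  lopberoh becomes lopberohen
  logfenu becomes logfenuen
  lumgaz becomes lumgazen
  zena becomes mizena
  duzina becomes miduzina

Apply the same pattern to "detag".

"detag" begins with d-. The one such stem in the data (duzina → miduzina) adds the prefix mi-, so the same rule applies.
So detag → midetag.

midetag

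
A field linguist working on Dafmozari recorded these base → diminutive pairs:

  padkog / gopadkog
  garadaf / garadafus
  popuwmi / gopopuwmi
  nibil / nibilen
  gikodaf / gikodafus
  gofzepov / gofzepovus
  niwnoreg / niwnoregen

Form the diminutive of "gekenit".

gekenitus

"gekenit" begins with g-. The stems beginning with g- (gikodaf → gikodafus, garadaf → garadafus, gofzepov → gofzepovus) add -us.
The other patterns: stems beginning with n- add -en; stems beginning with p- add the prefix go-.
So gekenit → gekenitus.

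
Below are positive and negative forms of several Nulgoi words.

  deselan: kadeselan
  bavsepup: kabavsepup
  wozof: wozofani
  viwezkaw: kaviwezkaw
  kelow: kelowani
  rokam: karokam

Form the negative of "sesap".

kasesap

viwezkaw and kelow both end in -w yet inflect differently (kaviwezkaw, kelowani), so the final letter is not what conditions the rule; the last vowel is.
"sesap" has last vowel 'a'. The stems whose last vowel is 'a' (rokam → karokam, deselan → kadeselan, viwezkaw → kaviwezkaw) add the prefix ka-.
The other pattern: stems whose last vowel is 'o' add -ani.
So sesap → kasesap.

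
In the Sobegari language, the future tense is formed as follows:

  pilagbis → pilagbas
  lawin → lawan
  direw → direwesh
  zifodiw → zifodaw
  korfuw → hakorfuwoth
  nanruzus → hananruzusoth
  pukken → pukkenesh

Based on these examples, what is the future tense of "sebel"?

sebelesh

nanruzus and pilagbis both end in -s yet inflect differently (hananruzusoth, pilagbas), so the final letter is not what conditions the rule; the last vowel is.
"sebel" has last vowel 'e'. The stems whose last vowel is 'e' (pukken → pukkenesh, direw → direwesh) add -esh.
The other patterns: stems whose last vowel is 'u' add ha- … -oth around the stem; stems whose last vowel is 'i' change the last vowel to 'a'.
So sebel → sebelesh.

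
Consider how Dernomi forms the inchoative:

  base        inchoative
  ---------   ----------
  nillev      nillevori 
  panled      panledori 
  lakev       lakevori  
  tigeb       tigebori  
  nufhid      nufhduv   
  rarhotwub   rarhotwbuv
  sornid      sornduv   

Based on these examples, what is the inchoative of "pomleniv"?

pomlenvuv

panled and nufhid both end in -d yet inflect differently (panledori, nufhduv), so the final letter is not what conditions the rule; the last vowel is.
"pomleniv" has last vowel 'i'. The stems whose last vowel is 'i' (nufhid → nufhduv, sornid → sornduv) delete the last vowel and add -uv.
The other pattern: stems whose last vowel is 'e' add -ori.
So pomleniv → pomlenvuv.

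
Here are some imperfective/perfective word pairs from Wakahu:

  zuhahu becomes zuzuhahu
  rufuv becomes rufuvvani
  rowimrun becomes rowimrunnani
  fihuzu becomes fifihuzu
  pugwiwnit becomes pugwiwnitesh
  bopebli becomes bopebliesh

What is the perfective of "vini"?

fihuzu and rowimrun both have last vowel 'u' yet inflect differently (fifihuzu, rowimrunnani), so the last vowel is not what conditions the rule; the final letter is.
"vini" ends in -i. The one such stem in the data (bopebli → bopebliesh) adds -esh, so the same rule applies.
The other patterns: stems ending in -u repeat the first consonant+vowel as a prefix; stems ending in -n or -v double the final consonant and add -ani.
So vini → viniesh.

viniesh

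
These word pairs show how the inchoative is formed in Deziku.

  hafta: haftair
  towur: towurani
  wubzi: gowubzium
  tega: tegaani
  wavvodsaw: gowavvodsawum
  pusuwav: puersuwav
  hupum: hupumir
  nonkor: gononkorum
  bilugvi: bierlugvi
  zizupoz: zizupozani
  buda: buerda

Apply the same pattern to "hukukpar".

hukukparir

"hukukpar" begins with h-. The stems beginning with h- (hupum → hupumir, hafta → haftair) add -ir.
The other patterns: stems beginning with n- or w- add go- … -um around the stem; stems beginning with b- or p- insert -er- after the first vowel; stems beginning with t- or z- add -ani.
So hukukpar → hukukparir.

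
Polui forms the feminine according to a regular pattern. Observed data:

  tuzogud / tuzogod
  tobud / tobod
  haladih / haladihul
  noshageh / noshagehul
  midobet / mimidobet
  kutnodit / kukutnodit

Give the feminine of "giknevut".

gigiknevut

noshageh and midobet both have last vowel 'e' yet inflect differently (noshagehul, mimidobet), so the last vowel is not what conditions the rule; the final letter is.
"giknevut" ends in -t. The stems ending in -t (midobet → mimidobet, kutnodit → kukutnodit) repeat the first consonant+vowel as a prefix.
So giknevut → gigiknevut.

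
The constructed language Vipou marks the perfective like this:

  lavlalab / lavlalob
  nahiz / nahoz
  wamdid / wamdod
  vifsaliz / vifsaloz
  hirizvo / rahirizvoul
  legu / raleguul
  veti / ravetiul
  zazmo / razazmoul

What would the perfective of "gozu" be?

nahiz and veti both have last vowel 'i' yet inflect differently (nahoz, ravetiul), so the last vowel is not what conditions the rule; whether the stem ends in a vowel or a consonant is.
"gozu" ends in a vowel. The stems ending in a vowel (hirizvo → rahirizvoul, legu → raleguul, veti → ravetiul) add ra- … -ul around the stem.
The other pattern: stems ending in a consonant change the last vowel to 'o'.
So gozu → ragozuul.

ragozuul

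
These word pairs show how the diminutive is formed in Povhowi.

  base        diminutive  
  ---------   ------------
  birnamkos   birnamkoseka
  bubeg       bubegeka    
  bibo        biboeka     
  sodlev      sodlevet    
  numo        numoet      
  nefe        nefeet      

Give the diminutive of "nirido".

niridoet

bibo and numo both end in -o yet inflect differently (biboeka, numoet), so the final letter is not what conditions the rule; the first letter is.
"nirido" begins with n-. The stems beginning with n- (numo → numoet, nefe → nefeet) add -et.
The other pattern: stems beginning with b- add -eka.
So nirido → niridoet.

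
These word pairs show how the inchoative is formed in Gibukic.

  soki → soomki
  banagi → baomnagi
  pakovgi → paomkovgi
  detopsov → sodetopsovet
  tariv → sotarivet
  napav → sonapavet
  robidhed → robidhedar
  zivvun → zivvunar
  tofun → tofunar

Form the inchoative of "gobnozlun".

soki and tariv both have last vowel 'i' yet inflect differently (soomki, sotarivet), so the last vowel is not what conditions the rule; the final letter is.
"gobnozlun" ends in -n. The stems ending in -n (zivvun → zivvunar, tofun → tofunar) add -ar.
So gobnozlun → gobnozlunar.

gobnozlunar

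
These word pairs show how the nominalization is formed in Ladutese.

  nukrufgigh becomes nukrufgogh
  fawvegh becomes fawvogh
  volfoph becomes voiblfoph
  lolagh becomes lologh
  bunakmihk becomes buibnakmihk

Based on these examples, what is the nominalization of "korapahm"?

"korapahm" has second-to-last letter 'h'. The one such stem in the data (bunakmihk → buibnakmihk) inserts -ib- after the first vowel (as does volfoph), so the same rule applies.
The other pattern: stems whose second-to-last letter is 'g' change the last vowel to 'o'.
So korapahm → koibrapahm.

koibrapahm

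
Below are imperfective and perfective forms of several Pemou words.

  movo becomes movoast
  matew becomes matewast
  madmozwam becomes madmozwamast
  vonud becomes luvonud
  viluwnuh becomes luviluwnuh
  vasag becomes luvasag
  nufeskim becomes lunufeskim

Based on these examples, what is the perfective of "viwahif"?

madmozwam and nufeskim both end in -m yet inflect differently (madmozwamast, lunufeskim), so the final letter is not what conditions the rule; the first letter is.
"viwahif" begins with v-. The stems beginning with v- (vonud → luvonud, viluwnuh → luviluwnuh, vasag → luvasag) add the prefix lu-.
The other pattern: stems beginning with m- add -ast.
So viwahif → luviwahif.

luviwahif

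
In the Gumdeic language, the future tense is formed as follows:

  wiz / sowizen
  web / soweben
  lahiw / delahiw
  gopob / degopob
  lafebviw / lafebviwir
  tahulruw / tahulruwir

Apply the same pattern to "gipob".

web and gopob both end in -b yet inflect differently (soweben, degopob), so the final letter is not what conditions the rule; the number of vowels is.
"gipob" has 2 vowels. The stems with 2 vowels (lahiw → delahiw, gopob → degopob) add the prefix de-.
So gipob → degipob.

degipob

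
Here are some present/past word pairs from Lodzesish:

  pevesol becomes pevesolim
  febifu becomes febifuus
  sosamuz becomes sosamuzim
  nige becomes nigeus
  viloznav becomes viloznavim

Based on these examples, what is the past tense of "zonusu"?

zonusuus

"zonusu" ends in a vowel. The stems ending in a vowel (febifu → febifuus, nige → nigeus) add -us.
The other pattern: stems ending in a consonant add -im.
So zonusu → zonusuus.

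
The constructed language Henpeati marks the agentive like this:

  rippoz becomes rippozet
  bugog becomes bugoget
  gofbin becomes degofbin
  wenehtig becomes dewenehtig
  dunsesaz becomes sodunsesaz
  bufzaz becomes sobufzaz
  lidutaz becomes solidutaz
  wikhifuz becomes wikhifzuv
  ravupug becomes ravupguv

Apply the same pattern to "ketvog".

"ketvog" has last vowel 'o'. The stems whose last vowel is 'o' (rippoz → rippozet, bugog → bugoget) add -et.
The other patterns: stems whose last vowel is 'i' add the prefix de-; stems whose last vowel is 'a' add the prefix so-; stems whose last vowel is 'u' delete the last vowel and add -uv.
So ketvog → ketvoget.

ketvoget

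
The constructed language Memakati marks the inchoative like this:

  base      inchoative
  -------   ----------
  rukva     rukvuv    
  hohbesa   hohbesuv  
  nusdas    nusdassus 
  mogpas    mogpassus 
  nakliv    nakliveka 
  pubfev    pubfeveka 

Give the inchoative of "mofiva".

"mofiva" ends in -a. The stems ending in -a (rukva → rukvuv, hohbesa → hohbesuv) drop the final letter and add -uv.
So mofiva → mofivuv.

mofivuv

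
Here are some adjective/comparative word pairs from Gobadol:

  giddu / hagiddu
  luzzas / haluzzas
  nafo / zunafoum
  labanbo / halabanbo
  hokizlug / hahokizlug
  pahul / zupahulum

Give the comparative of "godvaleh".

hagodvaleh

"godvaleh" begins with g-. The one such stem in the data (giddu → hagiddu) adds the prefix ha-, so the same rule applies.
So godvaleh → hagodvaleh.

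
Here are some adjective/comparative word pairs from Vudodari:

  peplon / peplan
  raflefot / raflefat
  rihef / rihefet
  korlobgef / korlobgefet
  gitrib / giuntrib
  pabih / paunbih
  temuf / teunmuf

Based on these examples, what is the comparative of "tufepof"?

rihef and temuf both end in -f yet inflect differently (rihefet, teunmuf), so the final letter is not what conditions the rule; the last vowel is.
"tufepof" has last vowel 'o'. The stems whose last vowel is 'o' (peplon → peplan, raflefot → raflefat) change the last vowel to 'a'.
So tufepof → tufepaf.

tufepaf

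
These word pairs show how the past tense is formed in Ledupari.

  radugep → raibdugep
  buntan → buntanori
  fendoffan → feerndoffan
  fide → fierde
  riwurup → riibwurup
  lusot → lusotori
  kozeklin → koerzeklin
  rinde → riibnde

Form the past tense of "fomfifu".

foermfifu

rinde and fide both end in -e yet inflect differently (riibnde, fierde), so the final letter is not what conditions the rule; the first letter is.
"fomfifu" begins with f-. The stems beginning with f- (fide → fierde, fendoffan → feerndoffan) insert -er- after the first vowel.
So fomfifu → foermfifu.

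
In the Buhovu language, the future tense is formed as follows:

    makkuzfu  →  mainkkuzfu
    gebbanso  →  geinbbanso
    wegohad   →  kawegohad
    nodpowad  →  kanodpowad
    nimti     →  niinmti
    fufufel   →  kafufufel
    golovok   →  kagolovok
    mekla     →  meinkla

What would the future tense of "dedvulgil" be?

kadedvulgil

golovok and gebbanso both have last vowel 'o' yet inflect differently (kagolovok, geinbbanso), so the last vowel is not what conditions the rule; whether the stem ends in a vowel or a consonant is.
"dedvulgil" ends in a consonant. The stems ending in a consonant (nodpowad → kanodpowad, fufufel → kafufufel, wegohad → kawegohad) add the prefix ka-.
So dedvulgil → kadedvulgil.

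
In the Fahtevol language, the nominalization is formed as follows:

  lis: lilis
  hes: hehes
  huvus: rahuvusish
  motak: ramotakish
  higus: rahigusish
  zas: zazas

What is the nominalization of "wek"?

lis and higus both end in -s yet inflect differently (lilis, rahigusish), so the final letter is not what conditions the rule; the number of vowels is.
"wek" has 1 vowel. The stems with 1 vowel (lis → lilis, zas → zazas, hes → hehes) repeat the first consonant+vowel as a prefix.
The other pattern: stems with 2 vowels add ra- … -ish around the stem.
So wek → wewek.

wewek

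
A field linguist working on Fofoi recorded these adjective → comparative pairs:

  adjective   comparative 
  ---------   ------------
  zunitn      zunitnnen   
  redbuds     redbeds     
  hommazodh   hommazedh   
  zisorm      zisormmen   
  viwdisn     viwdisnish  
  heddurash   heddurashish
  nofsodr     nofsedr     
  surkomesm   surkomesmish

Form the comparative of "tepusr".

tepusrish

hommazodh and heddurash both end in -h yet inflect differently (hommazedh, heddurashish), so the final letter is not what conditions the rule; the second-to-last letter is.
"tepusr" has second-to-last letter 's'. The stems whose second-to-last letter is 's' (viwdisn → viwdisnish, surkomesm → surkomesmish, heddurash → heddurashish) add -ish.
So tepusr → tepusrish.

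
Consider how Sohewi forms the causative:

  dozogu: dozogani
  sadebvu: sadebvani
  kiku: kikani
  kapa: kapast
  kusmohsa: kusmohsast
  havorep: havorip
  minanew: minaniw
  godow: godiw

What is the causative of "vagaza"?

kiku and kapa both begin with k- yet inflect differently (kikani, kapast), so the first letter is not what conditions the rule; the final letter is.
"vagaza" ends in -a. The stems ending in -a (kapa → kapast, kusmohsa → kusmohsast) drop the final letter and add -ast.
The other patterns: stems ending in -u drop the final letter and add -ani; stems ending in -p or -w change the last vowel to 'i'.
So vagaza → vagazast.

vagazast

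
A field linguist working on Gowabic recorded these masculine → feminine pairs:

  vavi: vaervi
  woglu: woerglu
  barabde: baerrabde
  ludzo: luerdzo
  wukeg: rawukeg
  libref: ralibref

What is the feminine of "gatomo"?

"gatomo" ends in a vowel. The stems ending in a vowel (vavi → vaervi, woglu → woerglu, barabde → baerrabde) insert -er- after the first vowel.
So gatomo → gaertomo.

gaertomo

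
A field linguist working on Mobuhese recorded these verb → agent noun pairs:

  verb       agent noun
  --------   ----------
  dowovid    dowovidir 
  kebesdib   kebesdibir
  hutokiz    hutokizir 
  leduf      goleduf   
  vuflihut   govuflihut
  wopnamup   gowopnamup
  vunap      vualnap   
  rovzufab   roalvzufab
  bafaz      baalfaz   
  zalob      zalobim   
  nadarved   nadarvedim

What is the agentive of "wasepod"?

wasepodim

wopnamup and vunap both end in -p yet inflect differently (gowopnamup, vualnap), so the final letter is not what conditions the rule; the last vowel is.
"wasepod" has last vowel 'o'. The one such stem in the data (zalob → zalobim) adds -im, so the same rule applies.
The other patterns: stems whose last vowel is 'i' add -ir; stems whose last vowel is 'u' add the prefix go-; stems whose last vowel is 'a' insert -al- after the first vowel.
So wasepod → wasepodim.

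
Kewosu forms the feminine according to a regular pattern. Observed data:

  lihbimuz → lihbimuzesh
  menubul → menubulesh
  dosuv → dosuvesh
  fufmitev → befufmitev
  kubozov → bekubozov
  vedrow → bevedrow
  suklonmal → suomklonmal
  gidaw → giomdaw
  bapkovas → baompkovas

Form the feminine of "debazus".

debazusesh

dosuv and fufmitev both end in -v yet inflect differently (dosuvesh, befufmitev), so the final letter is not what conditions the rule; the last vowel is.
"debazus" has last vowel 'u'. The stems whose last vowel is 'u' (lihbimuz → lihbimuzesh, menubul → menubulesh, dosuv → dosuvesh) add -esh.
The other patterns: stems whose last vowel is 'e' or 'o' add the prefix be-; stems whose last vowel is 'a' insert -om- after the first vowel.
So debazus → debazusesh.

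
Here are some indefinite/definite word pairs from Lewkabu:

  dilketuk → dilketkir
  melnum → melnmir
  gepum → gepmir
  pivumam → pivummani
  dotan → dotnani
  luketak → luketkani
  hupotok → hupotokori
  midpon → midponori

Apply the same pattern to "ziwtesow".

melnum and pivumam both end in -m yet inflect differently (melnmir, pivummani), so the final letter is not what conditions the rule; the last vowel is.
"ziwtesow" has last vowel 'o'. The stems whose last vowel is 'o' (hupotok → hupotokori, midpon → midponori) add -ori.
So ziwtesow → ziwtesowori.

ziwtesowori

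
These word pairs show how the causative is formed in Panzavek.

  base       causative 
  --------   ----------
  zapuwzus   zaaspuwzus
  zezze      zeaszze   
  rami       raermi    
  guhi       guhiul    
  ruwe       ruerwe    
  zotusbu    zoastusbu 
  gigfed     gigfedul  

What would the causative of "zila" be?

ziasla

guhi and rami both end in -i yet inflect differently (guhiul, raermi), so the final letter is not what conditions the rule; the first letter is.
"zila" begins with z-. The stems beginning with z- (zotusbu → zoastusbu, zezze → zeaszze, zapuwzus → zaaspuwzus) insert -as- after the first vowel.
The other patterns: stems beginning with g- add -ul; stems beginning with r- insert -er- after the first vowel.
So zila → ziasla.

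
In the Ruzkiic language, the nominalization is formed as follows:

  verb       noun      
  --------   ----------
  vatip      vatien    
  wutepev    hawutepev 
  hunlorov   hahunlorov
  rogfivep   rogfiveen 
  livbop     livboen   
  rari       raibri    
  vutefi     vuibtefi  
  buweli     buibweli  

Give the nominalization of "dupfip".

dupfien

vatip and rari both have last vowel 'i' yet inflect differently (vatien, raibri), so the last vowel is not what conditions the rule; the final letter is.
"dupfip" ends in -p. The stems ending in -p (rogfivep → rogfiveen, livbop → livboen, vatip → vatien) drop the final letter and add -en.
The other patterns: stems ending in -i insert -ib- after the first vowel; stems ending in -v add the prefix ha-.
So dupfip → dupfien.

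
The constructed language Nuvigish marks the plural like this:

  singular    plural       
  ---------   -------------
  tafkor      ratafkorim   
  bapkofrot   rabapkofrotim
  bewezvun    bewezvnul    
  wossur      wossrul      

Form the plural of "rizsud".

tafkor and wossur both end in -r yet inflect differently (ratafkorim, wossrul), so the final letter is not what conditions the rule; the last vowel is.
"rizsud" has last vowel 'u'. The stems whose last vowel is 'u' (bewezvun → bewezvnul, wossur → wossrul) delete the last vowel and add -ul.
So rizsud → rizsdul.

rizsdul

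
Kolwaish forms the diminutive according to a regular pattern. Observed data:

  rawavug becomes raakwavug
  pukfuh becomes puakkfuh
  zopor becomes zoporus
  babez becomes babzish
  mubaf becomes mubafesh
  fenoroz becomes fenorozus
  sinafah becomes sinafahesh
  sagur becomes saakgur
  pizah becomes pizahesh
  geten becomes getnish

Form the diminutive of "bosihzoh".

pukfuh and pizah both end in -h yet inflect differently (puakkfuh, pizahesh), so the final letter is not what conditions the rule; the last vowel is.
"bosihzoh" has last vowel 'o'. The stems whose last vowel is 'o' (fenoroz → fenorozus, zopor → zoporus) add -us.
The other patterns: stems whose last vowel is 'u' insert -ak- after the first vowel; stems whose last vowel is 'e' delete the last vowel and add -ish; stems whose last vowel is 'a' add -esh.
So bosihzoh → bosihzohus.

bosihzohus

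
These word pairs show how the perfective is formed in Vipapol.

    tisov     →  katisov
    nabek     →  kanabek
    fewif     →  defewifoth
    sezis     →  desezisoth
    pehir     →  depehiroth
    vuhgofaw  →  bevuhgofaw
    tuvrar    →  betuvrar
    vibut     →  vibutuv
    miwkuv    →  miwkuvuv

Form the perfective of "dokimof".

kadokimof

pehir and tuvrar both end in -r yet inflect differently (depehiroth, betuvrar), so the final letter is not what conditions the rule; the last vowel is.
"dokimof" has last vowel 'o'. The one such stem in the data (tisov → katisov) adds the prefix ka-, so the same rule applies.
The other patterns: stems whose last vowel is 'i' add de- … -oth around the stem; stems whose last vowel is 'a' add the prefix be-; stems whose last vowel is 'u' add -uv.
So dokimof → kadokimof.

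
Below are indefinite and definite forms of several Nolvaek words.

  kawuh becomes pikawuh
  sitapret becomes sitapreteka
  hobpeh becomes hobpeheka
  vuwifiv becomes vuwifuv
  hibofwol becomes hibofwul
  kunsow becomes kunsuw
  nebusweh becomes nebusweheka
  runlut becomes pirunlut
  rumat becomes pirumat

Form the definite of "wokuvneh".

wokuvneheka

"wokuvneh" has last vowel 'e'. The stems whose last vowel is 'e' (nebusweh → nebusweheka, sitapret → sitapreteka, hobpeh → hobpeheka) add -eka.
The other patterns: stems whose last vowel is 'a' or 'u' add the prefix pi-; stems whose last vowel is 'i' or 'o' change the last vowel to 'u'.
So wokuvneh → wokuvneheka.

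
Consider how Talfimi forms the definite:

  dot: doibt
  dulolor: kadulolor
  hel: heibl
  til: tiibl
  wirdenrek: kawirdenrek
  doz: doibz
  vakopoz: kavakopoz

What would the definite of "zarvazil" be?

kazarvazil

vakopoz and doz both end in -z yet inflect differently (kavakopoz, doibz), so the final letter is not what conditions the rule; the number of vowels is.
"zarvazil" has 3 vowels. The stems with 3 vowels (wirdenrek → kawirdenrek, dulolor → kadulolor, vakopoz → kavakopoz) add the prefix ka-.
So zarvazil → kazarvazil.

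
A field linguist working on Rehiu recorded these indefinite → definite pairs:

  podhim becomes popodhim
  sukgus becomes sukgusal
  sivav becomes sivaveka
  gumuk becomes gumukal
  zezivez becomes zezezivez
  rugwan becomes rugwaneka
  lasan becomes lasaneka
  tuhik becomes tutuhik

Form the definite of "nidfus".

gumuk and tuhik both end in -k yet inflect differently (gumukal, tutuhik), so the final letter is not what conditions the rule; the last vowel is.
"nidfus" has last vowel 'u'. The stems whose last vowel is 'u' (sukgus → sukgusal, gumuk → gumukal) add -al.
The other patterns: stems whose last vowel is 'a' add -eka; stems whose last vowel is 'e' or 'i' repeat the first consonant+vowel as a prefix.
So nidfus → nidfusal.

nidfusal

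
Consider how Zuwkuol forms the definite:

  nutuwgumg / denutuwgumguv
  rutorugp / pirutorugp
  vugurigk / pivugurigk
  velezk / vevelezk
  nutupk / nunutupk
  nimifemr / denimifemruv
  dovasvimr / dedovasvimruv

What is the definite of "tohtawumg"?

vugurigk and nutupk both end in -k yet inflect differently (pivugurigk, nunutupk), so the final letter is not what conditions the rule; the second-to-last letter is.
"tohtawumg" has second-to-last letter 'm'. The stems whose second-to-last letter is 'm' (dovasvimr → dedovasvimruv, nutuwgumg → denutuwgumguv, nimifemr → denimifemruv) add de- … -uv around the stem.
The other patterns: stems whose second-to-last letter is 'g' add the prefix pi-; stems whose second-to-last letter is 'p' or 'z' repeat the first consonant+vowel as a prefix.
So tohtawumg → detohtawumguv.

detohtawumguv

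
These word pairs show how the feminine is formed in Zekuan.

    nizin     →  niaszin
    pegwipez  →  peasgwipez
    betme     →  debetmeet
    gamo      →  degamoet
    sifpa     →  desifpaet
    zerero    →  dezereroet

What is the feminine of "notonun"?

"notonun" ends in a consonant. The stems ending in a consonant (nizin → niaszin, pegwipez → peasgwipez) insert -as- after the first vowel.
The other pattern: stems ending in a vowel add de- … -et around the stem.
So notonun → noastonun.

noastonun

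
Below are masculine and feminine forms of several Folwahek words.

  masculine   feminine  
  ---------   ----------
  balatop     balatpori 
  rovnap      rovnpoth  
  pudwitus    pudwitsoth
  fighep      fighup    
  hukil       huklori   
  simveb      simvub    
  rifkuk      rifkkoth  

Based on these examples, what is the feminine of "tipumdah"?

fighep and rovnap both end in -p yet inflect differently (fighup, rovnpoth), so the final letter is not what conditions the rule; the last vowel is.
"tipumdah" has last vowel 'a'. The one such stem in the data (rovnap → rovnpoth) deletes the last vowel and adds -oth (as do rifkuk, pudwitus), so the same rule applies.
So tipumdah → tipumdhoth.

tipumdhoth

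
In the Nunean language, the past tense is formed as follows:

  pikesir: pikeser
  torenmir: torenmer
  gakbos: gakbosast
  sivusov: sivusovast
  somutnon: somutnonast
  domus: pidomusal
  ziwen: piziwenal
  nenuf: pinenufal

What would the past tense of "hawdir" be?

gakbos and domus both end in -s yet inflect differently (gakbosast, pidomusal), so the final letter is not what conditions the rule; the last vowel is.
"hawdir" has last vowel 'i'. The stems whose last vowel is 'i' (pikesir → pikeser, torenmir → torenmer) change the last vowel to 'e'.
The other patterns: stems whose last vowel is 'o' add -ast; stems whose last vowel is 'e' or 'u' add pi- … -al around the stem.
So hawdir → hawder.

hawder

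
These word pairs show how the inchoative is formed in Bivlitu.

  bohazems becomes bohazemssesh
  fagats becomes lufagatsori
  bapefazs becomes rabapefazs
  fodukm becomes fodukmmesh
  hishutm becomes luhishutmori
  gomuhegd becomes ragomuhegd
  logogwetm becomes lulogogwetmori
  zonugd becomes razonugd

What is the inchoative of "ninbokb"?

ninbokbbesh

bapefazs and fagats both end in -s yet inflect differently (rabapefazs, lufagatsori), so the final letter is not what conditions the rule; the second-to-last letter is.
"ninbokb" has second-to-last letter 'k'. The one such stem in the data (fodukm → fodukmmesh) doubles the final consonant and adds -esh (as does bohazems), so the same rule applies.
So ninbokb → ninbokbbesh.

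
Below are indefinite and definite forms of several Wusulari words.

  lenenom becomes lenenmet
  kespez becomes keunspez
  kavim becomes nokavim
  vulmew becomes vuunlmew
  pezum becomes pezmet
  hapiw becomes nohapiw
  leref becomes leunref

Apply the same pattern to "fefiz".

nofefiz

hapiw and vulmew both end in -w yet inflect differently (nohapiw, vuunlmew), so the final letter is not what conditions the rule; the last vowel is.
"fefiz" has last vowel 'i'. The stems whose last vowel is 'i' (kavim → nokavim, hapiw → nohapiw) add the prefix no-.
So fefiz → nofefiz.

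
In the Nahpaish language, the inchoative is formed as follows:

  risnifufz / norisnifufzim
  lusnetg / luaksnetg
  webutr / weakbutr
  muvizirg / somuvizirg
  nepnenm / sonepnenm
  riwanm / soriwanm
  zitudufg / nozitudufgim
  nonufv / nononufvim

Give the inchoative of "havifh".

nohavifhim

"havifh" has second-to-last letter 'f'. The stems whose second-to-last letter is 'f' (nonufv → nononufvim, zitudufg → nozitudufgim, risnifufz → norisnifufzim) add no- … -im around the stem.
So havifh → nohavifhim.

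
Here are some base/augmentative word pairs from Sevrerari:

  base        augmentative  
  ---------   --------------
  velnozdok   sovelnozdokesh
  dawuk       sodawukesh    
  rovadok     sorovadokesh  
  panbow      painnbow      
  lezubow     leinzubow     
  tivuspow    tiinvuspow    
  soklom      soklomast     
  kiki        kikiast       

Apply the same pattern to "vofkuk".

"vofkuk" ends in -k. The stems ending in -k (velnozdok → sovelnozdokesh, dawuk → sodawukesh, rovadok → sorovadokesh) add so- … -esh around the stem.
The other patterns: stems ending in -w insert -in- after the first vowel; stems ending in -i or -m add -ast.
So vofkuk → sovofkukesh.

sovofkukesh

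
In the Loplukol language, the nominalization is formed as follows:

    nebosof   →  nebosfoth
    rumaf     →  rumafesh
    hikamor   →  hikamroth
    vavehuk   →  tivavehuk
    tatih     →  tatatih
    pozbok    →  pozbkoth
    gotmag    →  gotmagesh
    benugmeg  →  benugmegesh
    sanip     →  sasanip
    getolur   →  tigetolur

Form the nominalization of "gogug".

pozbok and vavehuk both end in -k yet inflect differently (pozbkoth, tivavehuk), so the final letter is not what conditions the rule; the last vowel is.
"gogug" has last vowel 'u'. The stems whose last vowel is 'u' (vavehuk → tivavehuk, getolur → tigetolur) add the prefix ti-.
The other patterns: stems whose last vowel is 'o' delete the last vowel and add -oth; stems whose last vowel is 'i' repeat the first consonant+vowel as a prefix; stems whose last vowel is 'a' or 'e' add -esh.
So gogug → tigogug.

tigogug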